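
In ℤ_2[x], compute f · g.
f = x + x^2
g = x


Expand and collect like terms; reduce coefficients mod 2:
x^0: 0·0 = 0 ≡ 0 (mod 2)
x^1: 0·1 + 1·0 = 0 ≡ 0 (mod 2)
x^2: 1·1 + 1·0 = 1 ≡ 1 (mod 2)
x^3: 1·1 = 1 ≡ 1 (mod 2)
Result: x^2 + x^3

f · g = x^2 + x^3


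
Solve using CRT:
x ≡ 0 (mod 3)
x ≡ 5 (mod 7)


m₁ = 3, m₂ = 7, gcd = 1, so CRT applies. M = m₁·m₂ = 21
Let M₁ = M/m₁ = 7, M₂ = M/m₂ = 3
Find y₁ ≡ M₁⁻¹ (mod m₁): 7⁻¹ ≡ 1 (mod 3)
Find y₂ ≡ M₂⁻¹ (mod m₂): 3⁻¹ ≡ 5 (mod 7)
x = a₁·M₁·y₁ + a₂·M₂·y₂ = 0·7·1 + 5·3·5 = 75
Reduce mod 21: x ≡ 12
Check: 12 mod 3 = 0 ✓, 12 mod 7 = 5 ✓

x ≡ 12 (mod 21)


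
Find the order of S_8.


|S_n| = n! (number of permutations of n symbols)
|S_8| = 8! = 40320

|S_8| = 40320


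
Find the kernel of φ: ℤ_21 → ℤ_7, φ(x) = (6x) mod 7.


Kernel = preimage of identity
ker(φ) = {x ∈ ℤ_21 : 6x ≡ 0 (mod 7)}. Since 7 | 21, φ is well-defined. The kernel is the cyclic subgroup ⟨7⟩ of ℤ_21 (order 3), i.e. {0, 7, 14}

ker(φ) = {0, 7, 14}


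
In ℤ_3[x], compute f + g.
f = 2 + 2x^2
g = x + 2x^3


Add coefficients mod 3:
x^0: 2 + 0 = 2 (mod 3)
x^1: 0 + 1 = 1 (mod 3)
x^2: 2 + 0 = 2 (mod 3)
x^3: 0 + 2 = 2 (mod 3)
Result: 2 + x + 2x^2 + 2x^3

f + g = 2 + x + 2x^2 + 2x^3


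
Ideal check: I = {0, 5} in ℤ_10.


Check ideal conditions for I = {0, 5} in ℤ_10:
(1) I is an additive subgroup? Yes
(2) For r ∈ ℤ_10 and a ∈ I: r·a ∈ I? Yes

Yes, I is an ideal of ℤ_10


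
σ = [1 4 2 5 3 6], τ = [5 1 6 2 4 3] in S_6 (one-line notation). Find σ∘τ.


σ∘τ: apply τ first, then σ
1 →τ 5 →σ 3
2 →τ 1 →σ 1
3 →τ 6 →σ 6
4 →τ 2 →σ 4
5 →τ 4 →σ 5
6 →τ 3 →σ 2

σ∘τ = [3 1 6 4 5 2]


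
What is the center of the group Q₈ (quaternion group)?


Z(G) = {g ∈ G | gx = xg for all x ∈ G}
In Q₈ = {±1, ±i, ±j, ±k}, only ±1 commute with every element

Z(Q₈ (quaternion group)) = {1, -1}


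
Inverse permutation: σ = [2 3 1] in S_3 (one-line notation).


To find σ⁻¹, swap domain and range:
σ(1) = 2 → σ⁻¹(2) = 1
σ(2) = 3 → σ⁻¹(3) = 2
σ(3) = 1 → σ⁻¹(1) = 3

σ⁻¹ = [3 1 2]


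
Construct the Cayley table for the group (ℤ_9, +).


Elements: {0, 1, 2, 3, 4, 5, 6, 7, 8}
Operation: addition mod 9
Entry (a, b) = (a + b) mod 9

Cayley table:
  | 0 | 1 | 2 | 3 | 4 | 5 | 6 | 7 | 8
0 | 0 | 1 | 2 | 3 | 4 | 5 | 6 | 7 | 8
1 | 1 | 2 | 3 | 4 | 5 | 6 | 7 | 8 | 0
2 | 2 | 3 | 4 | 5 | 6 | 7 | 8 | 0 | 1
3 | 3 | 4 | 5 | 6 | 7 | 8 | 0 | 1 | 2
4 | 4 | 5 | 6 | 7 | 8 | 0 | 1 | 2 | 3
5 | 5 | 6 | 7 | 8 | 0 | 1 | 2 | 3 | 4
6 | 6 | 7 | 8 | 0 | 1 | 2 | 3 | 4 | 5
7 | 7 | 8 | 0 | 1 | 2 | 3 | 4 | 5 | 6
8 | 8 | 0 | 1 | 2 | 3 | 4 | 5 | 6 | 7


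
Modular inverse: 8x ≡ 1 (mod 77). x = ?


Use the extended Euclidean algorithm to write 1 = 8·s + 77·t; then s mod 77 is the inverse.
Euclidean algorithm:
  8 = 0·77 + 8
  77 = 9·8 + 5
  8 = 1·5 + 3
  5 = 1·3 + 2
  3 = 1·2 + 1
  2 = 2·1 + 0
gcd(8,77) = 1
Back-substitution gives: 8·(29) + 77·(-3) = 1
So 8⁻¹ ≡ 29 ≡ 29 (mod 77)
Check: 8 × 29 = 232 ≡ 1 (mod 77) ✓

8⁻¹ ≡ 29 (mod 77)


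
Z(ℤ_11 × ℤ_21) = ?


Z(G) = {g ∈ G | gx = xg for all x ∈ G}
Direct product of abelian groups is abelian, so Z(G) = G

Z(ℤ_11 × ℤ_21) = ℤ_11 × ℤ_21


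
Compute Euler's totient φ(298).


Factor n: 298 = 2 × 149
φ(n) = n · ∏(1 - 1/p) over distinct primes p | n
φ(298) = 298 · (1 - 1/2) · (1 - 1/149) = 148

φ(298) = 148


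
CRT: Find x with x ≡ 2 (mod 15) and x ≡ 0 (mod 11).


m₁ = 15, m₂ = 11, gcd = 1, so CRT applies. M = m₁·m₂ = 165
Let M₁ = M/m₁ = 11, M₂ = M/m₂ = 15
Find y₁ ≡ M₁⁻¹ (mod m₁): 11⁻¹ ≡ 11 (mod 15)
Find y₂ ≡ M₂⁻¹ (mod m₂): 15⁻¹ ≡ 3 (mod 11)
x = a₁·M₁·y₁ + a₂·M₂·y₂ = 2·11·11 + 0·15·3 = 242
Reduce mod 165: x ≡ 77
Check: 77 mod 15 = 2 ✓, 77 mod 11 = 0 ✓

x ≡ 77 (mod 165)


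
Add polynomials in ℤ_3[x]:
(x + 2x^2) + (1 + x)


Add coefficients mod 3:
x^0: 0 + 1 = 1 (mod 3)
x^1: 1 + 1 = 2 (mod 3)
x^2: 2 + 0 = 2 (mod 3)
Result: 1 + 2x + 2x^2

f + g = 1 + 2x + 2x^2


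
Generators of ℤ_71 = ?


g generates ℤ_n iff gcd(g,n) = 1
Prime factors of 71: 71
Generators are g ∈ {1,...,70} not divisible by any of these primes.
Generators: {1, 2, 3, 4, 5, 6, 7, 8, 9, 10, 11, 12, 13, 14, 15, 16, 17, 18, 19, 20, 21, 22, 23, 24, 25, 26, 27, 28, 29, 30, 31, 32, 33, 34, 35, 36, 37, 38, 39, 40, 41, 42, 43, 44, 45, 46, 47, 48, 49, 50, 51, 52, 53, 54, 55, 56, 57, 58, 59, 60, 61, 62, 63, 64, 65, 66, 67, 68, 69, 70}
Number of generators = φ(71) = 70

Generators of ℤ_71 = {1, 2, 3, 4, 5, 6, 7, 8, 9, 10, 11, 12, 13, 14, 15, 16, 17, 18, 19, 20, 21, 22, 23, 24, 25, 26, 27, 28, 29, 30, 31, 32, 33, 34, 35, 36, 37, 38, 39, 40, 41, 42, 43, 44, 45, 46, 47, 48, 49, 50, 51, 52, 53, 54, 55, 56, 57, 58, 59, 60, 61, 62, 63, 64, 65, 66, 67, 68, 69, 70}


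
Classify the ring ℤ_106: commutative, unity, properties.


ℤ_106 is a commutative ring with unity 1; 106 = 2×53 is composite, so 2·53 ≡ 0 gives zero divisors (not an integral domain)
Commutative: Yes
Integral domain: No
Has unity: Yes

ℤ_106: Commutative=Yes, Unity=Yes


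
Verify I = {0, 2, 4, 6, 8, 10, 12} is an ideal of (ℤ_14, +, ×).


Check ideal conditions for I = {0, 2, 4, 6, 8, 10, 12} in ℤ_14:
(1) I is an additive subgroup? Yes
(2) For r ∈ ℤ_14 and a ∈ I: r·a ∈ I? Yes

Yes, I is an ideal of ℤ_14


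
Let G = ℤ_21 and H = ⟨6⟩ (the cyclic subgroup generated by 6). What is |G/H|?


|⟨6⟩| = n / gcd(6, 21) = 21 / 3 = 7
H is normal (ℤ_21 is abelian).
|G/H| = |G| / |H| = 21 / 7 = 3

|G/H| = 3


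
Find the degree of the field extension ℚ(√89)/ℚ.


√89 has minimal polynomial x² - 89 (irreducible over ℚ since 89 is squarefree)

[ℚ(√89)/ℚ] = 2


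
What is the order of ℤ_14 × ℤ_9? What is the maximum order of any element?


|ℤ_14 × ℤ_9| = 14 × 9 = 126
Max element order = lcm(14,9) = 126
Cyclic? Yes (gcd=1)

|ℤ_14×ℤ_9| = 126, max element order = 126


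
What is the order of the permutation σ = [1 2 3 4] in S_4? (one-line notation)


Cycle decomposition: identity (all elements fixed)
Order = 1 (identity has order 1)

ord(σ) = 1


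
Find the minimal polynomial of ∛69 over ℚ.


∛69 satisfies x³ - 69 = 0, irreducible over ℚ (no rational root; 69 is not a perfect cube)

Minimal polynomial: x³ - 69


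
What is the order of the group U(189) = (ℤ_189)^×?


U(n) is the group of units mod n; |U(n)| = φ(n)
|U(189)| = φ(189) = 108

|U(189) = (ℤ_189)^×| = 108


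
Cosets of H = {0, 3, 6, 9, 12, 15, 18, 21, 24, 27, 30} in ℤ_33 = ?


H = {0, 3, 6, 9, 12, 15, 18, 21, 24, 27, 30}, |H| = 11
Number of cosets = |G|/|H| = 33/11 = 3
0 + H = {0, 3, 6, 9, 12, 15, 18, 21, 24, 27, 30}
1 + H = {1, 4, 7, 10, 13, 16, 19, 22, 25, 28, 31}
2 + H = {2, 5, 8, 11, 14, 17, 20, 23, 26, 29, 32}

Cosets: 0+H={0,3,6,9,12,15,18,21,24,27,30}; 1+H={1,4,7,10,13,16,19,22,25,28,31}; 2+H={2,5,8,11,14,17,20,23,26,29,32}


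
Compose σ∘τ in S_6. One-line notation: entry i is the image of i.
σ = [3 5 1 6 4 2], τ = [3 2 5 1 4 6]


σ∘τ: apply τ first, then σ
1 →τ 3 →σ 1
2 →τ 2 →σ 5
3 →τ 5 →σ 4
4 →τ 1 →σ 3
5 →τ 4 →σ 6
6 →τ 6 →σ 2

σ∘τ = [1 5 4 3 6 2]


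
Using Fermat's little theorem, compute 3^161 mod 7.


Fermat's little theorem: if p is prime and gcd(a,p)=1, then a^(p-1) ≡ 1 (mod p)
p = 7 is prime, gcd(3,7) = 1
Reduce exponent: 161 mod 6 = 5
So 3^161 ≡ 3^5 (mod 7)
3^5 mod 7 = 5

3^161 ≡ 5 (mod 7)


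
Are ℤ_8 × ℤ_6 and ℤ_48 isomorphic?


Comparing ℤ_8 × ℤ_6 and ℤ_48:
gcd(8,6) = 2 ≠ 1. Max element order in ℤ_8×ℤ_6 is lcm(8,6) = 24 < 48, so it has no element of order 48

No, ℤ_8 × ℤ_6 ≇ ℤ_48


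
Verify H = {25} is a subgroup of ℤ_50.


Subgroup test for H = {25} in (ℤ_50, +):
(1) 0 ∈ H? No
(2) Closure: for all a,b ∈ H, (a+b) mod 50 ∈ H? No  [counterexample: 25 + 25 = 0 ∉ H]
(3) Inverses: for all a ∈ H, -a mod 50 ∈ H? Yes

No, H is not a subgroup of ℤ_50


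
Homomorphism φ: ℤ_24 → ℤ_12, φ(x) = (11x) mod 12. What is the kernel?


Kernel = preimage of identity
ker(φ) = {x ∈ ℤ_24 : 11x ≡ 0 (mod 12)}. Since 12 | 24, φ is well-defined. The kernel is the cyclic subgroup ⟨12⟩ of ℤ_24 (order 2), i.e. {0, 12}

ker(φ) = {0, 12}


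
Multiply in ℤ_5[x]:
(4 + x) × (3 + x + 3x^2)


Expand and collect like terms; reduce coefficients mod 5:
x^0: 4·3 = 12 ≡ 2 (mod 5)
x^1: 4·1 + 1·3 = 7 ≡ 2 (mod 5)
x^2: 4·3 + 1·1 = 13 ≡ 3 (mod 5)
x^3: 1·3 = 3 ≡ 3 (mod 5)
Result: 2 + 2x + 3x^2 + 3x^3

f · g = 2 + 2x + 3x^2 + 3x^3


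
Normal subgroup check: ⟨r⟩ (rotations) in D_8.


H = ⟨r⟩ (rotations) in D_8
The rotation subgroup ⟨r⟩ has index 2 in D_8, so it is normal

Yes, normal subgroup


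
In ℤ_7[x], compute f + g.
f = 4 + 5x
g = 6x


Add coefficients mod 7:
x^0: 4 + 0 = 4 (mod 7)
x^1: 5 + 6 = 4 (mod 7)
Result: 4 + 4x

f + g = 4 + 4x


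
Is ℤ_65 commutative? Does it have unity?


ℤ_65 is a commutative ring with unity 1; 65 = 5×13 is composite, so 5·13 ≡ 0 gives zero divisors (not an integral domain)
Commutative: Yes
Integral domain: No
Has unity: Yes

ℤ_65: Commutative=Yes, Unity=Yes


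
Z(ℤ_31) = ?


Z(G) = {g ∈ G | gx = xg for all x ∈ G}
ℤ_31 is abelian, so Z(G) = G

Z(ℤ_31) = ℤ_31


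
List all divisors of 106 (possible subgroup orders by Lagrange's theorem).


Lagrange's theorem: |H| divides |G|
|G| = 106
Divisors of 106: 1, 2, 53, 106

Possible subgroup orders: {1, 2, 53, 106}


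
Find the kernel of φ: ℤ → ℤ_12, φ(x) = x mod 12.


Kernel = preimage of identity
ker(φ) = {x ∈ ℤ : x ≡ 0 (mod 12)} = 12ℤ = {0, ±12, ±24, ...}

ker(φ) = 12ℤ


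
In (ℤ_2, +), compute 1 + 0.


Operation: addition mod 2
1 + 0 = (a + b) mod 2 with a = 1, b = 0

1 + 0 = 1


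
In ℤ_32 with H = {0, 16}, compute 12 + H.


12 + H = {12 + h (mod 32) : h ∈ H}
12+0=12, 12+16=28

12 + H = {12, 28}


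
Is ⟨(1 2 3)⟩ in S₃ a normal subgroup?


H = ⟨(1 2 3)⟩ in S₃
⟨(1 2 3)⟩ has order 3 and index 2 in S₃; index-2 subgroups are normal

Yes, normal subgroup


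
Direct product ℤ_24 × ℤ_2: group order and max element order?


|ℤ_24 × ℤ_2| = 24 × 2 = 48
Max element order = lcm(24,2) = 24
Cyclic? No (gcd=2)

|ℤ_24×ℤ_2| = 48, max element order = 24


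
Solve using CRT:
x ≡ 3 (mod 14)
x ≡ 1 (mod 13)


m₁ = 14, m₂ = 13, gcd = 1, so CRT applies. M = m₁·m₂ = 182
Let M₁ = M/m₁ = 13, M₂ = M/m₂ = 14
Find y₁ ≡ M₁⁻¹ (mod m₁): 13⁻¹ ≡ 13 (mod 14)
Find y₂ ≡ M₂⁻¹ (mod m₂): 14⁻¹ ≡ 1 (mod 13)
x = a₁·M₁·y₁ + a₂·M₂·y₂ = 3·13·13 + 1·14·1 = 521
Reduce mod 182: x ≡ 157
Check: 157 mod 14 = 3 ✓, 157 mod 13 = 1 ✓

x ≡ 157 (mod 182)


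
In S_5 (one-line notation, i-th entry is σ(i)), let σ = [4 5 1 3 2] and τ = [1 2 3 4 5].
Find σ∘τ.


σ∘τ: apply τ first, then σ
1 →τ 1 →σ 4
2 →τ 2 →σ 5
3 →τ 3 →σ 1
4 →τ 4 →σ 3
5 →τ 5 →σ 2

σ∘τ = [4 5 1 3 2]


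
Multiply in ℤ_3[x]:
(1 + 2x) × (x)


Expand and collect like terms; reduce coefficients mod 3:
x^0: 1·0 = 0 ≡ 0 (mod 3)
x^1: 1·1 + 2·0 = 1 ≡ 1 (mod 3)
x^2: 2·1 = 2 ≡ 2 (mod 3)
Result: x + 2x^2

f · g = x + 2x^2


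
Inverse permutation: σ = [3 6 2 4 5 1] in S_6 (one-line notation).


To find σ⁻¹, swap domain and range:
σ(1) = 3 → σ⁻¹(3) = 1
σ(2) = 6 → σ⁻¹(6) = 2
σ(3) = 2 → σ⁻¹(2) = 3
σ(4) = 4 → σ⁻¹(4) = 4
σ(5) = 5 → σ⁻¹(5) = 5
σ(6) = 1 → σ⁻¹(1) = 6

σ⁻¹ = [6 3 1 4 5 2]


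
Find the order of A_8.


|A_n| = n!/2 (even permutations)
|A_8| = 8!/2 = 40320/2 = 20160

|A_8| = 20160


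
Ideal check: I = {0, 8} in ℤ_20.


Check ideal conditions for I = {0, 8} in ℤ_20:
(1) I is an additive subgroup? No
(2) For r ∈ ℤ_20 and a ∈ I: r·a ∈ I? No  [counterexample: r=2, a=8, r·a mod 20 = 16 ∉ I]

No, I is not an ideal of ℤ_20


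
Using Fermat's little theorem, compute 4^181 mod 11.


Fermat's little theorem: if p is prime and gcd(a,p)=1, then a^(p-1) ≡ 1 (mod p)
p = 11 is prime, gcd(4,11) = 1
Reduce exponent: 181 mod 10 = 1
So 4^181 ≡ 4^1 (mod 11)
4^1 mod 11 = 4

4^181 ≡ 4 (mod 11)


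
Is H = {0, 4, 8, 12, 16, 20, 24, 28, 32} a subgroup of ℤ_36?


Subgroup test for H = {0, 4, 8, 12, 16, 20, 24, 28, 32} in (ℤ_36, +):
(1) 0 ∈ H? Yes
(2) Closure: for all a,b ∈ H, (a+b) mod 36 ∈ H? Yes
(3) Inverses: for all a ∈ H, -a mod 36 ∈ H? Yes

Yes, H is a subgroup of ℤ_36


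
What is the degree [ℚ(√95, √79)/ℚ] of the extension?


[ℚ(√95,√79):ℚ] = [ℚ(√95,√79):ℚ(√95)]·[ℚ(√95):ℚ] = 2·2 = 4

[ℚ(√95, √79)/ℚ] = 4


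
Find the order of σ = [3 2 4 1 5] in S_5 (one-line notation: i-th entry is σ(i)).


Cycle decomposition: (1 3 4)
Cycle lengths: 3
Order = lcm(3) = 3

ord(σ) = 3


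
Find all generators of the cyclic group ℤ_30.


g generates ℤ_n iff gcd(g,n) = 1
Prime factors of 30: 2, 3, 5
Generators are g ∈ {1,...,29} not divisible by any of these primes.
Generators: {1, 7, 11, 13, 17, 19, 23, 29}
Number of generators = φ(30) = 8

Generators of ℤ_30 = {1, 7, 11, 13, 17, 19, 23, 29}


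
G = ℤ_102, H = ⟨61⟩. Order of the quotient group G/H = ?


|⟨61⟩| = n / gcd(61, 102) = 102 / 1 = 102
H is normal (ℤ_102 is abelian).
|G/H| = |G| / |H| = 102 / 102 = 1

|G/H| = 1


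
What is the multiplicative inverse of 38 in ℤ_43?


Use the extended Euclidean algorithm to write 1 = 38·s + 43·t; then s mod 43 is the inverse.
Euclidean algorithm:
  38 = 0·43 + 38
  43 = 1·38 + 5
  38 = 7·5 + 3
  5 = 1·3 + 2
  3 = 1·2 + 1
  2 = 2·1 + 0
gcd(38,43) = 1
Back-substitution gives: 38·(17) + 43·(-15) = 1
So 38⁻¹ ≡ 17 ≡ 17 (mod 43)
Check: 38 × 17 = 646 ≡ 1 (mod 43) ✓

38⁻¹ ≡ 17 (mod 43)


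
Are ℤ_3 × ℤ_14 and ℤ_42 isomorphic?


Comparing ℤ_3 × ℤ_14 and ℤ_42:
gcd(3,14) = 1, so ℤ_3 × ℤ_14 ≅ ℤ_42 (CRT)

Yes, ℤ_3 × ℤ_14 ≅ ℤ_42


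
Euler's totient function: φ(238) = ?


Factor n: 238 = 2 × 7 × 17
φ(n) = n · ∏(1 - 1/p) over distinct primes p | n
φ(238) = 238 · (1 - 1/2) · (1 - 1/7) · (1 - 1/17) = 96

φ(238) = 96


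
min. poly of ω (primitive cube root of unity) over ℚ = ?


ω satisfies x² + x + 1 = 0 (the cyclotomic polynomial Φ₃)

Minimal polynomial: x² + x + 1


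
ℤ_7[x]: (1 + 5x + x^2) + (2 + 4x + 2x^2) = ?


Add coefficients mod 7:
x^0: 1 + 2 = 3 (mod 7)
x^1: 5 + 4 = 2 (mod 7)
x^2: 1 + 2 = 3 (mod 7)
Result: 3 + 2x + 3x^2

f + g = 3 + 2x + 3x^2


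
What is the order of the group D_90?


|D_n| = 2n (n rotations and n reflections)
|D_90| = 2×90 = 180

|D_90| = 180


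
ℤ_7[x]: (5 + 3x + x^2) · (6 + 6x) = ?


Expand and collect like terms; reduce coefficients mod 7:
x^0: 5·6 = 30 ≡ 2 (mod 7)
x^1: 5·6 + 3·6 = 48 ≡ 6 (mod 7)
x^2: 3·6 + 1·6 = 24 ≡ 3 (mod 7)
x^3: 1·6 = 6 ≡ 6 (mod 7)
Result: 2 + 6x + 3x^2 + 6x^3

f · g = 2 + 6x + 3x^2 + 6x^3


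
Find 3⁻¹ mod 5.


Use the extended Euclidean algorithm to write 1 = 3·s + 5·t; then s mod 5 is the inverse.
Euclidean algorithm:
  3 = 0·5 + 3
  5 = 1·3 + 2
  3 = 1·2 + 1
  2 = 2·1 + 0
gcd(3,5) = 1
Back-substitution gives: 3·(2) + 5·(-1) = 1
So 3⁻¹ ≡ 2 ≡ 2 (mod 5)
Check: 3 × 2 = 6 ≡ 1 (mod 5) ✓

3⁻¹ ≡ 2 (mod 5)


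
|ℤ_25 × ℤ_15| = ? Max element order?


|ℤ_25 × ℤ_15| = 25 × 15 = 375
Max element order = lcm(25,15) = 75
Cyclic? No (gcd=5)

|ℤ_25×ℤ_15| = 375, max element order = 75


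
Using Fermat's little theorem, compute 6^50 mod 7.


Fermat's little theorem: if p is prime and gcd(a,p)=1, then a^(p-1) ≡ 1 (mod p)
p = 7 is prime, gcd(6,7) = 1
Reduce exponent: 50 mod 6 = 2
So 6^50 ≡ 6^2 (mod 7)
6^2 mod 7 = 1

6^50 ≡ 1 (mod 7)


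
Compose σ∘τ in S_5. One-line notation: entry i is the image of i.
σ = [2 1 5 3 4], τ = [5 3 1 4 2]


σ∘τ: apply τ first, then σ
1 →τ 5 →σ 4
2 →τ 3 →σ 5
3 →τ 1 →σ 2
4 →τ 4 →σ 3
5 →τ 2 →σ 1

σ∘τ = [4 5 2 3 1]


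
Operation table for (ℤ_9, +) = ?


Elements: {0, 1, 2, 3, 4, 5, 6, 7, 8}
Operation: addition mod 9
Entry (a, b) = (a + b) mod 9

Cayley table:
  | 0 | 1 | 2 | 3 | 4 | 5 | 6 | 7 | 8
0 | 0 | 1 | 2 | 3 | 4 | 5 | 6 | 7 | 8
1 | 1 | 2 | 3 | 4 | 5 | 6 | 7 | 8 | 0
2 | 2 | 3 | 4 | 5 | 6 | 7 | 8 | 0 | 1
3 | 3 | 4 | 5 | 6 | 7 | 8 | 0 | 1 | 2
4 | 4 | 5 | 6 | 7 | 8 | 0 | 1 | 2 | 3
5 | 5 | 6 | 7 | 8 | 0 | 1 | 2 | 3 | 4
6 | 6 | 7 | 8 | 0 | 1 | 2 | 3 | 4 | 5
7 | 7 | 8 | 0 | 1 | 2 | 3 | 4 | 5 | 6
8 | 8 | 0 | 1 | 2 | 3 | 4 | 5 | 6 | 7


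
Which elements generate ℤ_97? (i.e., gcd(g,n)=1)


g generates ℤ_n iff gcd(g,n) = 1
Prime factors of 97: 97
Generators are g ∈ {1,...,96} not divisible by any of these primes.
Generators: {1, 2, 3, 4, 5, 6, 7, 8, 9, 10, 11, 12, 13, 14, 15, 16, 17, 18, 19, 20, 21, 22, 23, 24, 25, 26, 27, 28, 29, 30, 31, 32, 33, 34, 35, 36, 37, 38, 39, 40, 41, 42, 43, 44, 45, 46, 47, 48, 49, 50, 51, 52, 53, 54, 55, 56, 57, 58, 59, 60, 61, 62, 63, 64, 65, 66, 67, 68, 69, 70, 71, 72, 73, 74, 75, 76, 77, 78, 79, 80, 81, 82, 83, 84, 85, 86, 87, 88, 89, 90, 91, 92, 93, 94, 95, 96}
Number of generators = φ(97) = 96

Generators of ℤ_97 = {1, 2, 3, 4, 5, 6, 7, 8, 9, 10, 11, 12, 13, 14, 15, 16, 17, 18, 19, 20, 21, 22, 23, 24, 25, 26, 27, 28, 29, 30, 31, 32, 33, 34, 35, 36, 37, 38, 39, 40, 41, 42, 43, 44, 45, 46, 47, 48, 49, 50, 51, 52, 53, 54, 55, 56, 57, 58, 59, 60, 61, 62, 63, 64, 65, 66, 67, 68, 69, 70, 71, 72, 73, 74, 75, 76, 77, 78, 79, 80, 81, 82, 83, 84, 85, 86, 87, 88, 89, 90, 91, 92, 93, 94, 95, 96}


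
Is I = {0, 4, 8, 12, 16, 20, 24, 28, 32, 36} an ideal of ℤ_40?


Check ideal conditions for I = {0, 4, 8, 12, 16, 20, 24, 28, 32, 36} in ℤ_40:
(1) I is an additive subgroup? Yes
(2) For r ∈ ℤ_40 and a ∈ I: r·a ∈ I? Yes

Yes, I is an ideal of ℤ_40


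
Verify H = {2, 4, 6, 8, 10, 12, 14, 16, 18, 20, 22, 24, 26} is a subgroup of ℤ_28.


Subgroup test for H = {2, 4, 6, 8, 10, 12, 14, 16, 18, 20, 22, 24, 26} in (ℤ_28, +):
(1) 0 ∈ H? No
(2) Closure: for all a,b ∈ H, (a+b) mod 28 ∈ H? No  [counterexample: 2 + 26 = 0 ∉ H]
(3) Inverses: for all a ∈ H, -a mod 28 ∈ H? Yes

No, H is not a subgroup of ℤ_28


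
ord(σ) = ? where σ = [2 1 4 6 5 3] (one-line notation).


Cycle decomposition: (1 2) (3 4 6)
Cycle lengths: 2, 3
Order = lcm(2, 3) = 6

ord(σ) = 6


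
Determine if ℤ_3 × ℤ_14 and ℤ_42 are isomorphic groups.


Comparing ℤ_3 × ℤ_14 and ℤ_42:
gcd(3,14) = 1, so ℤ_3 × ℤ_14 ≅ ℤ_42 (CRT)

Yes, ℤ_3 × ℤ_14 ≅ ℤ_42


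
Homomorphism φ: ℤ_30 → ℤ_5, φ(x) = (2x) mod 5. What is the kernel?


Kernel = preimage of identity
ker(φ) = {x ∈ ℤ_30 : 2x ≡ 0 (mod 5)}. Since 5 | 30, φ is well-defined. The kernel is the cyclic subgroup ⟨5⟩ of ℤ_30 (order 6), i.e. {0, 5, 10, 15, 20, 25}

ker(φ) = {0, 5, 10, 15, 20, 25}


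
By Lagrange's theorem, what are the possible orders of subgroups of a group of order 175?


Lagrange's theorem: |H| divides |G|
|G| = 175
Divisors of 175: 1, 5, 7, 25, 35, 175

Possible subgroup orders: {1, 5, 7, 25, 35, 175}


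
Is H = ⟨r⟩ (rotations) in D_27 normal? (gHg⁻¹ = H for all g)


H = ⟨r⟩ (rotations) in D_27
The rotation subgroup ⟨r⟩ has index 2 in D_27, so it is normal

Yes, normal subgroup


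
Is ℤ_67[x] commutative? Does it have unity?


ℤ_67 is a field (n prime), so ℤ_67[x] is a commutative integral domain with unity
Commutative: Yes
Integral domain: Yes
Has unity: Yes

ℤ_67[x]: Commutative=Yes, Unity=Yes


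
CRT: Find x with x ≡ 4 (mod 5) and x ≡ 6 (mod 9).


m₁ = 5, m₂ = 9, gcd = 1, so CRT applies. M = m₁·m₂ = 45
Let M₁ = M/m₁ = 9, M₂ = M/m₂ = 5
Find y₁ ≡ M₁⁻¹ (mod m₁): 9⁻¹ ≡ 4 (mod 5)
Find y₂ ≡ M₂⁻¹ (mod m₂): 5⁻¹ ≡ 2 (mod 9)
x = a₁·M₁·y₁ + a₂·M₂·y₂ = 4·9·4 + 6·5·2 = 204
Reduce mod 45: x ≡ 24
Check: 24 mod 5 = 4 ✓, 24 mod 9 = 6 ✓

x ≡ 24 (mod 45)


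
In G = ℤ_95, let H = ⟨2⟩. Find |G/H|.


|⟨2⟩| = n / gcd(2, 95) = 95 / 1 = 95
H is normal (ℤ_95 is abelian).
|G/H| = |G| / |H| = 95 / 95 = 1

|G/H| = 1


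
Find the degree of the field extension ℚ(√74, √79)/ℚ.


[ℚ(√74,√79):ℚ] = [ℚ(√74,√79):ℚ(√74)]·[ℚ(√74):ℚ] = 2·2 = 4

[ℚ(√74, √79)/ℚ] = 4


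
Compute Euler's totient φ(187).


Factor n: 187 = 11 × 17
φ(n) = n · ∏(1 - 1/p) over distinct primes p | n
φ(187) = 187 · (1 - 1/11) · (1 - 1/17) = 160

φ(187) = 160


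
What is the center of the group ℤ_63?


Z(G) = {g ∈ G | gx = xg for all x ∈ G}
ℤ_63 is abelian, so Z(G) = G

Z(ℤ_63) = ℤ_63


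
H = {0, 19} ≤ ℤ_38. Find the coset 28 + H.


28 + H = {28 + h (mod 38) : h ∈ H}
28+0=28, 28+19=9
28 + H = {9, 28} = 9 + H

28 + H = {9, 28}


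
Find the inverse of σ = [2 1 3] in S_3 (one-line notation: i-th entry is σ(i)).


To find σ⁻¹, swap domain and range:
σ(1) = 2 → σ⁻¹(2) = 1
σ(2) = 1 → σ⁻¹(1) = 2
σ(3) = 3 → σ⁻¹(3) = 3

σ⁻¹ = [2 1 3]


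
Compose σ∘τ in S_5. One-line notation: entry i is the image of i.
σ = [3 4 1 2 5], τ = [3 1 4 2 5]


σ∘τ: apply τ first, then σ
1 →τ 3 →σ 1
2 →τ 1 →σ 3
3 →τ 4 →σ 2
4 →τ 2 →σ 4
5 →τ 5 →σ 5

σ∘τ = [1 3 2 4 5]


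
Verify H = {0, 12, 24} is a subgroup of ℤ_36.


Subgroup test for H = {0, 12, 24} in (ℤ_36, +):
(1) 0 ∈ H? Yes
(2) Closure: for all a,b ∈ H, (a+b) mod 36 ∈ H? Yes
(3) Inverses: for all a ∈ H, -a mod 36 ∈ H? Yes

Yes, H is a subgroup of ℤ_36


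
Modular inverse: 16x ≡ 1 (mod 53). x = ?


Use the extended Euclidean algorithm to write 1 = 16·s + 53·t; then s mod 53 is the inverse.
Euclidean algorithm:
  16 = 0·53 + 16
  53 = 3·16 + 5
  16 = 3·5 + 1
  5 = 5·1 + 0
gcd(16,53) = 1
Back-substitution gives: 16·(10) + 53·(-3) = 1
So 16⁻¹ ≡ 10 ≡ 10 (mod 53)
Check: 16 × 10 = 160 ≡ 1 (mod 53) ✓

16⁻¹ ≡ 10 (mod 53)


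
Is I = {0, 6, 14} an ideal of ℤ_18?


Check ideal conditions for I = {0, 6, 14} in ℤ_18:
(1) I is an additive subgroup? No
(2) For r ∈ ℤ_18 and a ∈ I: r·a ∈ I? No  [counterexample: r=2, a=6, r·a mod 18 = 12 ∉ I]

No, I is not an ideal of ℤ_18


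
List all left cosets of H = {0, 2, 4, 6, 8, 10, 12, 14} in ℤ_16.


H = {0, 2, 4, 6, 8, 10, 12, 14}, |H| = 8
Number of cosets = |G|/|H| = 16/8 = 2
0 + H = {0, 2, 4, 6, 8, 10, 12, 14}
1 + H = {1, 3, 5, 7, 9, 11, 13, 15}

Cosets: 0+H={0,2,4,6,8,10,12,14}; 1+H={1,3,5,7,9,11,13,15}


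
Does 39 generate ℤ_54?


g generates ℤ_n iff gcd(g, n) = 1
gcd(39, 54) = 3
Since gcd = 3 ≠ 1, ⟨39⟩ has order 18 < 54, so 39 is not a generator.

No, 39 does not generate ℤ_54


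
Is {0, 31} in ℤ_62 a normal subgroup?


H = {0, 31} in ℤ_62
ℤ_62 is abelian; every subgroup of an abelian group is normal

Yes, normal subgroup


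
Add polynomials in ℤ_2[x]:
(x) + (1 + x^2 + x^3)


Add coefficients mod 2:
x^0: 0 + 1 = 1 (mod 2)
x^1: 1 + 0 = 1 (mod 2)
x^2: 0 + 1 = 1 (mod 2)
x^3: 0 + 1 = 1 (mod 2)
Result: 1 + x + x^2 + x^3

f + g = 1 + x + x^2 + x^3


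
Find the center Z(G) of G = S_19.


Z(G) = {g ∈ G | gx = xg for all x ∈ G}
S_n is non-abelian for n ≥ 3; Z(S_19) is trivial

Z(S_19) = {e}


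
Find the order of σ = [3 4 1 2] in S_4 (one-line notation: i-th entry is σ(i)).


Cycle decomposition: (1 3) (2 4)
Cycle lengths: 2, 2
Order = lcm(2, 2) = 2

ord(σ) = 2


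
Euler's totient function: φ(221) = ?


Factor n: 221 = 13 × 17
φ(n) = n · ∏(1 - 1/p) over distinct primes p | n
φ(221) = 221 · (1 - 1/13) · (1 - 1/17) = 192

φ(221) = 192


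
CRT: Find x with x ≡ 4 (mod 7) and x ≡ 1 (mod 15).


m₁ = 7, m₂ = 15, gcd = 1, so CRT applies. M = m₁·m₂ = 105
Let M₁ = M/m₁ = 15, M₂ = M/m₂ = 7
Find y₁ ≡ M₁⁻¹ (mod m₁): 15⁻¹ ≡ 1 (mod 7)
Find y₂ ≡ M₂⁻¹ (mod m₂): 7⁻¹ ≡ 13 (mod 15)
x = a₁·M₁·y₁ + a₂·M₂·y₂ = 4·15·1 + 1·7·13 = 151
Reduce mod 105: x ≡ 46
Check: 46 mod 7 = 4 ✓, 46 mod 15 = 1 ✓

x ≡ 46 (mod 105)


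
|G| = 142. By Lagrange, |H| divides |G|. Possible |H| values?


Lagrange's theorem: |H| divides |G|
|G| = 142
Divisors of 142: 1, 2, 71, 142

Possible subgroup orders: {1, 2, 71, 142}


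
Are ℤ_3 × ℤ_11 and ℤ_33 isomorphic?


Comparing ℤ_3 × ℤ_11 and ℤ_33:
gcd(3,11) = 1, so ℤ_3 × ℤ_11 ≅ ℤ_33 (CRT)

Yes, ℤ_3 × ℤ_11 ≅ ℤ_33


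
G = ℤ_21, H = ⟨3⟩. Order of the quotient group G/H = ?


|⟨3⟩| = n / gcd(3, 21) = 21 / 3 = 7
H is normal (ℤ_21 is abelian).
|G/H| = |G| / |H| = 21 / 7 = 3

|G/H| = 3


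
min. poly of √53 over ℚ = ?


√53 satisfies x² - 53 = 0, irreducible over ℚ since 53 is squarefree

Minimal polynomial: x² - 53


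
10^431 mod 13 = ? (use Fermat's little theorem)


Fermat's little theorem: if p is prime and gcd(a,p)=1, then a^(p-1) ≡ 1 (mod p)
p = 13 is prime, gcd(10,13) = 1
Reduce exponent: 431 mod 12 = 11
So 10^431 ≡ 10^11 (mod 13)
10^11 mod 13 = 4

10^431 ≡ 4 (mod 13)


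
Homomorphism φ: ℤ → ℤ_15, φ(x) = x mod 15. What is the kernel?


Kernel = preimage of identity
ker(φ) = {x ∈ ℤ : x ≡ 0 (mod 15)} = 15ℤ = {0, ±15, ±30, ...}

ker(φ) = 15ℤ


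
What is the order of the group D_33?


|D_n| = 2n (n rotations and n reflections)
|D_33| = 2×33 = 66

|D_33| = 66


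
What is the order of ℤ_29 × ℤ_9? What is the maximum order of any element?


|ℤ_29 × ℤ_9| = 29 × 9 = 261
Max element order = lcm(29,9) = 261
Cyclic? Yes (gcd=1)

|ℤ_29×ℤ_9| = 261, max element order = 261


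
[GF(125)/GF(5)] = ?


GF(125) = GF(5^3), so the extension degree is 3

[GF(125)/GF(5)] = 3


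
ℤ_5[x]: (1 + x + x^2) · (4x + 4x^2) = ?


Expand and collect like terms; reduce coefficients mod 5:
x^0: 1·0 = 0 ≡ 0 (mod 5)
x^1: 1·4 + 1·0 = 4 ≡ 4 (mod 5)
x^2: 1·4 + 1·4 + 1·0 = 8 ≡ 3 (mod 5)
x^3: 1·4 + 1·4 = 8 ≡ 3 (mod 5)
x^4: 1·4 = 4 ≡ 4 (mod 5)
Result: 4x + 3x^2 + 3x^3 + 4x^4

f · g = 4x + 3x^2 + 3x^3 + 4x^4


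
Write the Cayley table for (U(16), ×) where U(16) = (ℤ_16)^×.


Elements: {1, 3, 5, 7, 9, 11, 13, 15}
Operation: multiplication mod 16
Entry (a, b) = (a × b) mod 16

Cayley table:
   |  1 |  3 |  5 |  7 |  9 | 11 | 13 | 15
 1 |  1 |  3 |  5 |  7 |  9 | 11 | 13 | 15
 3 |  3 |  9 | 15 |  5 | 11 |  1 |  7 | 13
 5 |  5 | 15 |  9 |  3 | 13 |  7 |  1 | 11
 7 |  7 |  5 |  3 |  1 | 15 | 13 | 11 |  9
 9 |  9 | 11 | 13 | 15 |  1 |  3 |  5 |  7
11 | 11 |  1 |  7 | 13 |  3 |  9 | 15 |  5
13 | 13 |  7 |  1 | 11 |  5 | 15 |  9 |  3
15 | 15 | 13 | 11 |  9 |  7 |  5 |  3 |  1


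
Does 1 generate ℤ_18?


g generates ℤ_n iff gcd(g, n) = 1
gcd(1, 18) = 1
Since gcd = 1, 1 is a generator.

Yes, 1 generates ℤ_18


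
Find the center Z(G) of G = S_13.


Z(G) = {g ∈ G | gx = xg for all x ∈ G}
S_n is non-abelian for n ≥ 3; Z(S_13) is trivial

Z(S_13) = {e}


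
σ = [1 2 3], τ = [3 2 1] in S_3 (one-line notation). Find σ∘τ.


σ∘τ: apply τ first, then σ
1 →τ 3 →σ 3
2 →τ 2 →σ 2
3 →τ 1 →σ 1

σ∘τ = [3 2 1]


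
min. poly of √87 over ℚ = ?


√87 satisfies x² - 87 = 0, irreducible over ℚ since 87 is squarefree

Minimal polynomial: x² - 87


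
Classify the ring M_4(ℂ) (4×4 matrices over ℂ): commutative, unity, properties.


Matrix multiplication is non-commutative for n ≥ 2; the identity matrix I is the unity; singular matrices give zero divisors, so not an integral domain
Commutative: No
Integral domain: No
Has unity: Yes

M_4(ℂ) (4×4 matrices over ℂ): Commutative=No, Unity=Yes


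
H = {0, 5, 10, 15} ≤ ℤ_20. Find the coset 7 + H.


7 + H = {7 + h (mod 20) : h ∈ H}
7+0=7, 7+5=12, 7+10=17, 7+15=2
7 + H = {2, 7, 12, 17} = 2 + H

7 + H = {2, 7, 12, 17}


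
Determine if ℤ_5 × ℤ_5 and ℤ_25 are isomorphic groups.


Comparing ℤ_5 × ℤ_5 and ℤ_25:
gcd(5,5) = 5 ≠ 1. Max element order in ℤ_5×ℤ_5 is lcm(5,5) = 5 < 25, so it has no element of order 25

No, ℤ_5 × ℤ_5 ≇ ℤ_25


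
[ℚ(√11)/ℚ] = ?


√11 has minimal polynomial x² - 11 (irreducible over ℚ since 11 is squarefree)

[ℚ(√11)/ℚ] = 2


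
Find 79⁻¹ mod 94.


Use the extended Euclidean algorithm to write 1 = 79·s + 94·t; then s mod 94 is the inverse.
Euclidean algorithm:
  79 = 0·94 + 79
  94 = 1·79 + 15
  79 = 5·15 + 4
  15 = 3·4 + 3
  4 = 1·3 + 1
  3 = 3·1 + 0
gcd(79,94) = 1
Back-substitution gives: 79·(25) + 94·(-21) = 1
So 79⁻¹ ≡ 25 ≡ 25 (mod 94)
Check: 79 × 25 = 1975 ≡ 1 (mod 94) ✓

79⁻¹ ≡ 25 (mod 94)


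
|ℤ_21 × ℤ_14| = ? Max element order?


|ℤ_21 × ℤ_14| = 21 × 14 = 294
Max element order = lcm(21,14) = 42
Cyclic? No (gcd=7)

|ℤ_21×ℤ_14| = 294, max element order = 42


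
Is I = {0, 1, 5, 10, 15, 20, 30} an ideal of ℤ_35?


Check ideal conditions for I = {0, 1, 5, 10, 15, 20, 30} in ℤ_35:
(1) I is an additive subgroup? No
(2) For r ∈ ℤ_35 and a ∈ I: r·a ∈ I? No  [counterexample: r=2, a=1, r·a mod 35 = 2 ∉ I]

No, I is not an ideal of ℤ_35


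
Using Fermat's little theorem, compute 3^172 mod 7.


Fermat's little theorem: if p is prime and gcd(a,p)=1, then a^(p-1) ≡ 1 (mod p)
p = 7 is prime, gcd(3,7) = 1
Reduce exponent: 172 mod 6 = 4
So 3^172 ≡ 3^4 (mod 7)
3^4 mod 7 = 4

3^172 ≡ 4 (mod 7)


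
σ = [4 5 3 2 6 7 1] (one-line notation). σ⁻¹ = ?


To find σ⁻¹, swap domain and range:
σ(1) = 4 → σ⁻¹(4) = 1
σ(2) = 5 → σ⁻¹(5) = 2
σ(3) = 3 → σ⁻¹(3) = 3
σ(4) = 2 → σ⁻¹(2) = 4
σ(5) = 6 → σ⁻¹(6) = 5
σ(6) = 7 → σ⁻¹(7) = 6
σ(7) = 1 → σ⁻¹(1) = 7

σ⁻¹ = [7 4 3 1 2 5 6]


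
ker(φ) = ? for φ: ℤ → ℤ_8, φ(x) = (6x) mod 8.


Kernel = preimage of identity
ker(φ) = {x ∈ ℤ : 6x ≡ 0 (mod 8)}. gcd(6,8) = 2, so 6x ≡ 0 (mod 8) ⟺ x ≡ 0 (mod 8/2 = 4). Hence ker(φ) = 4ℤ

ker(φ) = 4ℤ


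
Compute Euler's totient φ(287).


Factor n: 287 = 7 × 41
φ(n) = n · ∏(1 - 1/p) over distinct primes p | n
φ(287) = 287 · (1 - 1/7) · (1 - 1/41) = 240

φ(287) = 240


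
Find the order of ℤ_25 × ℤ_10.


|A × B| = |A| · |B|
|ℤ_25 × ℤ_10| = 25 × 10 = 250

|ℤ_25 × ℤ_10| = 250


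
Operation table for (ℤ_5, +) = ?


Elements: {0, 1, 2, 3, 4}
Operation: addition mod 5
Entry (a, b) = (a + b) mod 5

Cayley table:
  | 0 | 1 | 2 | 3 | 4
0 | 0 | 1 | 2 | 3 | 4
1 | 1 | 2 | 3 | 4 | 0
2 | 2 | 3 | 4 | 0 | 1
3 | 3 | 4 | 0 | 1 | 2
4 | 4 | 0 | 1 | 2 | 3


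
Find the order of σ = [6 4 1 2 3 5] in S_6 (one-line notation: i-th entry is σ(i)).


Cycle decomposition: (1 6 5 3) (2 4)
Cycle lengths: 4, 2
Order = lcm(4, 2) = 4

ord(σ) = 4


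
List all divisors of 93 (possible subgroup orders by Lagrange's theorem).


Lagrange's theorem: |H| divides |G|
|G| = 93
Divisors of 93: 1, 3, 31, 93

Possible subgroup orders: {1, 3, 31, 93}


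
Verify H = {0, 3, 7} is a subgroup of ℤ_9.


Subgroup test for H = {0, 3, 7} in (ℤ_9, +):
(1) 0 ∈ H? Yes
(2) Closure: for all a,b ∈ H, (a+b) mod 9 ∈ H? No  [counterexample: 3 + 3 = 6 ∉ H]
(3) Inverses: for all a ∈ H, -a mod 9 ∈ H? No

No, H is not a subgroup of ℤ_9


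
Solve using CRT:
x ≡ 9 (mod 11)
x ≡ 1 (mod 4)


m₁ = 11, m₂ = 4, gcd = 1, so CRT applies. M = m₁·m₂ = 44
Let M₁ = M/m₁ = 4, M₂ = M/m₂ = 11
Find y₁ ≡ M₁⁻¹ (mod m₁): 4⁻¹ ≡ 3 (mod 11)
Find y₂ ≡ M₂⁻¹ (mod m₂): 11⁻¹ ≡ 3 (mod 4)
x = a₁·M₁·y₁ + a₂·M₂·y₂ = 9·4·3 + 1·11·3 = 141
Reduce mod 44: x ≡ 9
Check: 9 mod 11 = 9 ✓, 9 mod 4 = 1 ✓

x ≡ 9 (mod 44)


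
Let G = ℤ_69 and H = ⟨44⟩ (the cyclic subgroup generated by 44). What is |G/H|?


|⟨44⟩| = n / gcd(44, 69) = 69 / 1 = 69
H is normal (ℤ_69 is abelian).
|G/H| = |G| / |H| = 69 / 69 = 1

|G/H| = 1


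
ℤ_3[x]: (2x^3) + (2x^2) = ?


Add coefficients mod 3:
x^0: 0 + 0 = 0 (mod 3)
x^1: 0 + 0 = 0 (mod 3)
x^2: 0 + 2 = 2 (mod 3)
x^3: 2 + 0 = 2 (mod 3)
Result: 2x^2 + 2x^3

f + g = 2x^2 + 2x^3


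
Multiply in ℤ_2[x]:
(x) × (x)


Expand and collect like terms; reduce coefficients mod 2:
x^0: 0·0 = 0 ≡ 0 (mod 2)
x^1: 0·1 + 1·0 = 0 ≡ 0 (mod 2)
x^2: 1·1 = 1 ≡ 1 (mod 2)
Result: x^2

f · g = x^2


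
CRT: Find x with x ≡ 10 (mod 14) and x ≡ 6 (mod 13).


m₁ = 14, m₂ = 13, gcd = 1, so CRT applies. M = m₁·m₂ = 182
Let M₁ = M/m₁ = 13, M₂ = M/m₂ = 14
Find y₁ ≡ M₁⁻¹ (mod m₁): 13⁻¹ ≡ 13 (mod 14)
Find y₂ ≡ M₂⁻¹ (mod m₂): 14⁻¹ ≡ 1 (mod 13)
x = a₁·M₁·y₁ + a₂·M₂·y₂ = 10·13·13 + 6·14·1 = 1774
Reduce mod 182: x ≡ 136
Check: 136 mod 14 = 10 ✓, 136 mod 13 = 6 ✓

x ≡ 136 (mod 182)


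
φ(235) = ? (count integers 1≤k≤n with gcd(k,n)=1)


Factor n: 235 = 5 × 47
φ(n) = n · ∏(1 - 1/p) over distinct primes p | n
φ(235) = 235 · (1 - 1/5) · (1 - 1/47) = 184

φ(235) = 184


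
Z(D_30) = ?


Z(G) = {g ∈ G | gx = xg for all x ∈ G}
For even n, Z(D_n) = {e, r^(n/2)}: the 180° rotation r^15 commutes with every reflection and rotation

Z(D_30) = {e, r^15}


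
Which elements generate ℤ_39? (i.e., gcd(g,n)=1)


g generates ℤ_n iff gcd(g,n) = 1
Prime factors of 39: 3, 13
Generators are g ∈ {1,...,38} not divisible by any of these primes.
Generators: {1, 2, 4, 5, 7, 8, 10, 11, 14, 16, 17, 19, 20, 22, 23, 25, 28, 29, 31, 32, 34, 35, 37, 38}
Number of generators = φ(39) = 24

Generators of ℤ_39 = {1, 2, 4, 5, 7, 8, 10, 11, 14, 16, 17, 19, 20, 22, 23, 25, 28, 29, 31, 32, 34, 35, 37, 38}


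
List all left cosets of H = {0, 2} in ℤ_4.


H = {0, 2}, |H| = 2
Number of cosets = |G|/|H| = 4/2 = 2
0 + H = {0, 2}
1 + H = {1, 3}

Cosets: 0+H={0,2}; 1+H={1,3}


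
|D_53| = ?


|D_n| = 2n (n rotations and n reflections)
|D_53| = 2×53 = 106

|D_53| = 106


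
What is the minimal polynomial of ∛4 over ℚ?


∛4 satisfies x³ - 4 = 0, irreducible over ℚ (no rational root; 4 is not a perfect cube)

Minimal polynomial: x³ - 4


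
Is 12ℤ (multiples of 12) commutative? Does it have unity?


12ℤ is a commutative ring under +,× but has no multiplicative identity (1 ∉ 12ℤ); it has no zero divisors, but without unity it is not an integral domain
Commutative: Yes
Integral domain: No
Has unity: No

12ℤ (multiples of 12): Commutative=Yes, Unity=No


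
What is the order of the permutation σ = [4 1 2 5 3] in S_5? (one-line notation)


Cycle decomposition: (1 4 5 3 2)
Cycle lengths: 5
Order = lcm(5) = 5

ord(σ) = 5


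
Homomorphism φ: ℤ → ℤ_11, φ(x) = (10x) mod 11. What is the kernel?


Kernel = preimage of identity
ker(φ) = {x ∈ ℤ : 10x ≡ 0 (mod 11)}. gcd(10,11) = 1, so 10x ≡ 0 (mod 11) ⟺ x ≡ 0 (mod 11/1 = 11). Hence ker(φ) = 11ℤ

ker(φ) = 11ℤ


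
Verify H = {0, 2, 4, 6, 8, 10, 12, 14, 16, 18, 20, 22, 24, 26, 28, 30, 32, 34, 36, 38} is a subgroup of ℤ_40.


Subgroup test for H = {0, 2, 4, 6, 8, 10, 12, 14, 16, 18, 20, 22, 24, 26, 28, 30, 32, 34, 36, 38} in (ℤ_40, +):
(1) 0 ∈ H? Yes
(2) Closure: for all a,b ∈ H, (a+b) mod 40 ∈ H? Yes
(3) Inverses: for all a ∈ H, -a mod 40 ∈ H? Yes

Yes, H is a subgroup of ℤ_40


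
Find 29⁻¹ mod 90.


Use the extended Euclidean algorithm to write 1 = 29·s + 90·t; then s mod 90 is the inverse.
Euclidean algorithm:
  29 = 0·90 + 29
  90 = 3·29 + 3
  29 = 9·3 + 2
  3 = 1·2 + 1
  2 = 2·1 + 0
gcd(29,90) = 1
Back-substitution gives: 29·(-31) + 90·(10) = 1
So 29⁻¹ ≡ -31 ≡ 59 (mod 90)
Check: 29 × 59 = 1711 ≡ 1 (mod 90) ✓

29⁻¹ ≡ 59 (mod 90)


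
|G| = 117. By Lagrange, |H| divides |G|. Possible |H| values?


Lagrange's theorem: |H| divides |G|
|G| = 117
Divisors of 117: 1, 3, 9, 13, 39, 117

Possible subgroup orders: {1, 3, 9, 13, 39, 117}


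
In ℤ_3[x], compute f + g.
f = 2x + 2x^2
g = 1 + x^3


Add coefficients mod 3:
x^0: 0 + 1 = 1 (mod 3)
x^1: 2 + 0 = 2 (mod 3)
x^2: 2 + 0 = 2 (mod 3)
x^3: 0 + 1 = 1 (mod 3)
Result: 1 + 2x + 2x^2 + x^3

f + g = 1 + 2x + 2x^2 + x^3


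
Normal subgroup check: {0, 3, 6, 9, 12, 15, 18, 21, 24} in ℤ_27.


H = {0, 3, 6, 9, 12, 15, 18, 21, 24} in ℤ_27
ℤ_27 is abelian; every subgroup of an abelian group is normal

Yes, normal subgroup


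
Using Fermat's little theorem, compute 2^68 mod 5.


Fermat's little theorem: if p is prime and gcd(a,p)=1, then a^(p-1) ≡ 1 (mod p)
p = 5 is prime, gcd(2,5) = 1
Reduce exponent: 68 mod 4 = 0
So 2^68 ≡ 2^0 (mod 5)
2^0 = 1

2^68 ≡ 1 (mod 5)


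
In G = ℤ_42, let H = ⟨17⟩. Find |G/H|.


|⟨17⟩| = n / gcd(17, 42) = 42 / 1 = 42
H is normal (ℤ_42 is abelian).
|G/H| = |G| / |H| = 42 / 42 = 1

|G/H| = 1


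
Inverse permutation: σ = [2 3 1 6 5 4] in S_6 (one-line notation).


To find σ⁻¹, swap domain and range:
σ(1) = 2 → σ⁻¹(2) = 1
σ(2) = 3 → σ⁻¹(3) = 2
σ(3) = 1 → σ⁻¹(1) = 3
σ(4) = 6 → σ⁻¹(6) = 4
σ(5) = 5 → σ⁻¹(5) = 5
σ(6) = 4 → σ⁻¹(4) = 6

σ⁻¹ = [3 1 2 6 5 4]


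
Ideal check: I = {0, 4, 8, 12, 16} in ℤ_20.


Check ideal conditions for I = {0, 4, 8, 12, 16} in ℤ_20:
(1) I is an additive subgroup? Yes
(2) For r ∈ ℤ_20 and a ∈ I: r·a ∈ I? Yes

Yes, I is an ideal of ℤ_20


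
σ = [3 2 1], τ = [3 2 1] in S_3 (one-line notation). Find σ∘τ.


σ∘τ: apply τ first, then σ
1 →τ 3 →σ 1
2 →τ 2 →σ 2
3 →τ 1 →σ 3

σ∘τ = [1 2 3]


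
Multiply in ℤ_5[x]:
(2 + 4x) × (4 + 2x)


Expand and collect like terms; reduce coefficients mod 5:
x^0: 2·4 = 8 ≡ 3 (mod 5)
x^1: 2·2 + 4·4 = 20 ≡ 0 (mod 5)
x^2: 4·2 = 8 ≡ 3 (mod 5)
Result: 3 + 3x^2

f · g = 3 + 3x^2


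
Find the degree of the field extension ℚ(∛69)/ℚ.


∛69 has minimal polynomial x³ - 69 (irreducible over ℚ since 69 is not a perfect cube)

[ℚ(∛69)/ℚ] = 3


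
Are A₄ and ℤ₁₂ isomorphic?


Comparing A₄ and ℤ₁₂:
A₄ is non-abelian, ℤ₁₂ is abelian

No, A₄ ≇ ℤ₁₂


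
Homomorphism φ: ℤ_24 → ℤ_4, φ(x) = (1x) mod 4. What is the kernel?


Kernel = preimage of identity
ker(φ) = {x ∈ ℤ_24 : 1x ≡ 0 (mod 4)}. Since 4 | 24, φ is well-defined. The kernel is the cyclic subgroup ⟨4⟩ of ℤ_24 (order 6), i.e. {0, 4, 8, 12, 16, 20}

ker(φ) = {0, 4, 8, 12, 16, 20}


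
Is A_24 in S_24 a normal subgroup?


H = A_24 in S_24
A_24 has index 2 in S_24, and every subgroup of index 2 is normal

Yes, normal subgroup


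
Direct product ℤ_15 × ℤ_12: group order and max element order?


|ℤ_15 × ℤ_12| = 15 × 12 = 180
Max element order = lcm(15,12) = 60
Cyclic? No (gcd=3)

|ℤ_15×ℤ_12| = 180, max element order = 60


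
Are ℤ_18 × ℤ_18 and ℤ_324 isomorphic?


Comparing ℤ_18 × ℤ_18 and ℤ_324:
gcd(18,18) = 18 ≠ 1. Max element order in ℤ_18×ℤ_18 is lcm(18,18) = 18 < 324, so it has no element of order 324

No, ℤ_18 × ℤ_18 ≇ ℤ_324


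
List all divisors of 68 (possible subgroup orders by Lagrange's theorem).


Lagrange's theorem: |H| divides |G|
|G| = 68
Divisors of 68: 1, 2, 4, 17, 34, 68

Possible subgroup orders: {1, 2, 4, 17, 34, 68}


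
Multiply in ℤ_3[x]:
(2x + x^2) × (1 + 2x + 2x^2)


Expand and collect like terms; reduce coefficients mod 3:
x^0: 0·1 = 0 ≡ 0 (mod 3)
x^1: 0·2 + 2·1 = 2 ≡ 2 (mod 3)
x^2: 0·2 + 2·2 + 1·1 = 5 ≡ 2 (mod 3)
x^3: 2·2 + 1·2 = 6 ≡ 0 (mod 3)
x^4: 1·2 = 2 ≡ 2 (mod 3)
Result: 2x + 2x^2 + 2x^4

f · g = 2x + 2x^2 + 2x^4
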